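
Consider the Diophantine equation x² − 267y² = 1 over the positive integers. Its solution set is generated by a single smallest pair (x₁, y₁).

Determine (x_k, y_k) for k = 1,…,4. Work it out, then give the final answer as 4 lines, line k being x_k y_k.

2402 147
11539207 706188
55434348026 3392527005
266306596377697 16297699025832

√267 → a₀=16, period (2,1,15,1,2,32); ℓ=6 even so k=5
k=0  a_k=16  p_k/q_k = 16/1
k=1  a_k=2  p_k/q_k = 33/2
k=2  a_k=1  p_k/q_k = 49/3
…
k=4  a_k=1  p_k/q_k = 817/50
k=5  a_k=2  p_k/q_k = 2402/147
fundamental: x₁=2402, y₁=147  (since 5769604 − 267·21609 = 1)
k=2:  x_2 = 2402·2402+267·147·147 = 11539207,  y_2 = 2402·147+147·2402 = 706188
k=3:  x_3 = 2402·11539207+267·147·706188 = 55434348026,  y_3 = 2402·706188+147·11539207 = 3392527005
k=4:  x_4 = 2402·55434348026+267·147·3392527005 = 266306596377697,  y_4 = 2402·3392527005+147·55434348026 = 16297699025832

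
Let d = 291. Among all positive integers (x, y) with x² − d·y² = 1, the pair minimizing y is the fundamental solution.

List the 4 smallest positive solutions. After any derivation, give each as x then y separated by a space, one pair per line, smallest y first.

290 17
168199 9860
97555130 5718783
56581807201 3316884280

d=291: √d = [17; 17,34] (ℓ=2, even), read p_1/q_1
k=0  a_k=17  p_k/q_k = 17/1
k=1  a_k=17  p_k/q_k = 290/17
→ (290, 17).  Check: 290²=84100, 291·17²=84099, difference 1.
n=2: (290,17)∘(290,17) = (290·290+291·17·17, 290·17+17·290) = (168199,9860)
n=3: (168199,9860)∘(290,17) = (290·168199+291·17·9860, 290·9860+17·168199) = (97555130,5718783)
n=4: (97555130,5718783)∘(290,17) = (290·97555130+291·17·5718783, 290·5718783+17·97555130) = (56581807201,3316884280)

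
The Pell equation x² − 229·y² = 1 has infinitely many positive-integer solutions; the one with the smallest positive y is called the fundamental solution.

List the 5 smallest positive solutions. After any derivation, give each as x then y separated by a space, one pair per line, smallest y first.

5848201 386460
68402909872801 4520191516920
800067931842043513801 52869977098885735380
9357916158133073035999171201 618388505879356792878585840
109453949267819191656474935990205001 7232920556944267680961578290412300

√229 → a₀=15, period (7,1,1,7,30); ℓ=5 odd so k=9
a_0=15:  p_0=15·1+0=15,  q_0=15·0+1=1
a_1=7:  p_1=7·15+1=106,  q_1=7·1+0=7
…
a_3=1:  p_3=1·121+106=227,  q_3=1·8+7=15
…
a_6=7:  p_6=7·51527+1710=362399,  q_6=7·3405+113=23948
…
a_8=1:  p_8=1·413926+362399=776325,  q_8=1·27353+23948=51301
a_9=7:  p_9=7·776325+413926=5848201,  q_9=7·51301+27353=386460
(x₁, y₁) = (5848201, 386460);  5848201² − 229·386460² = 1 ✓
(5848201+386460√229)^2 = 68402909872801 + 4520191516920√229
(5848201+386460√229)^3 = 800067931842043513801 + 52869977098885735380√229
(5848201+386460√229)^4 = 9357916158133073035999171201 + 618388505879356792878585840√229
(5848201+386460√229)^5 = 109453949267819191656474935990205001 + 7232920556944267680961578290412300√229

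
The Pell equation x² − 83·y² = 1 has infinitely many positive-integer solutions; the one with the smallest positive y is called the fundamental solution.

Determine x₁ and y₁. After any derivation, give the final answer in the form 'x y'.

82 9

√83 = [9; 9,18, …], period ℓ=2 (even) → k=1
a_0=9:  p_0=9·1+0=9,  q_0=9·0+1=1
a_1=9:  p_1=9·9+1=82,  q_1=9·1+0=9
→ (82, 9).  Check: 82²=6724, 83·9²=6723, difference 1.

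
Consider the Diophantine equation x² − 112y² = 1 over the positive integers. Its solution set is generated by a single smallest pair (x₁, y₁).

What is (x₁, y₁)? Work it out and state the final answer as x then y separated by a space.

[10; 1,1,2,1,1,20] for √112; ℓ=6 ⇒ convergent index 5
a_0=10:  p_0=10·1+0=10,  q_0=10·0+1=1
a_1=1:  p_1=1·10+1=11,  q_1=1·1+0=1
a_2=1:  p_2=1·11+10=21,  q_2=1·1+1=2
a_3=2:  p_3=2·21+11=53,  q_3=2·2+1=5
a_4=1:  p_4=1·53+21=74,  q_4=1·5+2=7
a_5=1:  p_5=1·74+53=127,  q_5=1·7+5=12
→ (127, 12).  Check: 127²=16129, 112·12²=16128, difference 1.

127 12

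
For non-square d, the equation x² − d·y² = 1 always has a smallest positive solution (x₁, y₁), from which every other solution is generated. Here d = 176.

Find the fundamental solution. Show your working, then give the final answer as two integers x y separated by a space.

√176 = [13; 3,1,3,26, …], period ℓ=4 (even) → k=3
a_0=13:  p_0=13·1+0=13,  q_0=13·0+1=1
…
a_2=1:  p_2=1·40+13=53,  q_2=1·3+1=4
a_3=3:  p_3=3·53+40=199,  q_3=3·4+3=15
→ (199, 15).  Check: 199²=39601, 176·15²=39600, difference 1.

199 15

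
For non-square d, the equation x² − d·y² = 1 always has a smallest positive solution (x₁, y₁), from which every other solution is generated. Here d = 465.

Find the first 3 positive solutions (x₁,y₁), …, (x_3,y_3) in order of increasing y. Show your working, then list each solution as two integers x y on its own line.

√465 = [21; 1,1,3,2,2,2,3,1,1,42, …], period ℓ=10 (even) → k=9
k=0  a_k=21  p_k/q_k = 21/1
…
k=2  a_k=1  p_k/q_k = 43/2
…
k=6  a_k=2  p_k/q_k = 2027/94
k=7  a_k=3  p_k/q_k = 6922/321
k=8  a_k=1  p_k/q_k = 8949/415
k=9  a_k=1  p_k/q_k = 15871/736
→ (15871, 736).  Check: 15871²=251888641, 465·736²=251888640, difference 1.
n=2: (15871,736)∘(15871,736) = (15871·15871+465·736·736, 15871·736+736·15871) = (503777281,23362112)
n=3: (503777281,23362112)∘(15871,736) = (15871·503777281+465·736·23362112, 15871·23362112+736·503777281) = (15990898437631,741560158368)

15871 736
503777281 23362112
15990898437631 741560158368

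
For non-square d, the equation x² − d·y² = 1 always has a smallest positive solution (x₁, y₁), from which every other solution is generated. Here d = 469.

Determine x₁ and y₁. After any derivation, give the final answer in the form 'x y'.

√469 = [21; 1,1,1,10,6,10,1,1,1,42, …], period ℓ=10 (even) → k=9
step 0: (21, 1)  from 21·(1,0) + (0,1)
step 1: (22, 1)  from 1·(21,1) + (1,0)
…
step 3: (65, 3)  from 1·(43,2) + (22,1)
…
step 6: (42923, 1982)  from 10·(4223,195) + (693,32)
step 7: (47146, 2177)  from 1·(42923,1982) + (4223,195)
step 8: (90069, 4159)  from 1·(47146,2177) + (42923,1982)
step 9: (137215, 6336)  from 1·(90069,4159) + (47146,2177)
(x₁, y₁) = (137215, 6336);  137215² − 469·6336² = 1 ✓

137215 6336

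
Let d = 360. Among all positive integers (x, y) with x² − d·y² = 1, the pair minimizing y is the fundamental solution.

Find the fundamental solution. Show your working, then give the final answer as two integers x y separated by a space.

19 1

[18; 1,36] for √360; ℓ=2 ⇒ convergent index 1
a_0=18:  p_0=18·1+0=18,  q_0=18·0+1=1
a_1=1:  p_1=1·18+1=19,  q_1=1·1+0=1
→ (19, 1).  Check: 19²=361, 360·1²=360, difference 1.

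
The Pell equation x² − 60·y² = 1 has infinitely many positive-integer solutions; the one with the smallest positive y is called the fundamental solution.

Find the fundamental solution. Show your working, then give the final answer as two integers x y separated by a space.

31 4

√60 = [7; 1,2,1,14, …], period ℓ=4 (even) → k=3
k=0  a_k=7  p_k/q_k = 7/1
…
k=2  a_k=2  p_k/q_k = 23/3
k=3  a_k=1  p_k/q_k = 31/4
fundamental: x₁=31, y₁=4  (since 961 − 60·16 = 1)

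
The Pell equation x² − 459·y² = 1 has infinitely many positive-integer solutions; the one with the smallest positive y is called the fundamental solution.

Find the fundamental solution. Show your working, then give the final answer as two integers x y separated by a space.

499850 23331

√459 → a₀=21, period (2,2,1,4,21,4,1,2,2,42); ℓ=10 even so k=9
a_0=21:  p_0=21·1+0=21,  q_0=21·0+1=1
…
a_2=2:  p_2=2·43+21=107,  q_2=2·2+1=5
…
a_4=4:  p_4=4·150+107=707,  q_4=4·7+5=33
a_5=21:  p_5=21·707+150=14997,  q_5=21·33+7=700
…
a_8=2:  p_8=2·75692+60695=212079,  q_8=2·3533+2833=9899
a_9=2:  p_9=2·212079+75692=499850,  q_9=2·9899+3533=23331
fundamental: x₁=499850, y₁=23331  (since 249850022500 − 459·544335561 = 1)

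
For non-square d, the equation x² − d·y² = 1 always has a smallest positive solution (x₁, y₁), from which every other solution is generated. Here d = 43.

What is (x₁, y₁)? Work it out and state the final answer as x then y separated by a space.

√43 → a₀=6, period (1,1,3,1,5,1,3,1,1,12); ℓ=10 even so k=9
step 0: (6, 1)  from 6·(1,0) + (0,1)
…
step 7: (1541, 235)  from 3·(400,61) + (341,52)
step 8: (1941, 296)  from 1·(1541,235) + (400,61)
step 9: (3482, 531)  from 1·(1941,296) + (1541,235)
fundamental: x₁=3482, y₁=531  (since 12124324 − 43·281961 = 1)

3482 531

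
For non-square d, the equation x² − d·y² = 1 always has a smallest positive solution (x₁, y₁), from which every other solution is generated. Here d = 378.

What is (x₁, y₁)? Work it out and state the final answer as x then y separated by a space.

8749 450

√378 → a₀=19, period (2,3,1,4,1,3,2,38); ℓ=8 even so k=7
k=0  a_k=19  p_k/q_k = 19/1
…
k=2  a_k=3  p_k/q_k = 136/7
k=3  a_k=1  p_k/q_k = 175/9
…
k=5  a_k=1  p_k/q_k = 1011/52
k=6  a_k=3  p_k/q_k = 3869/199
k=7  a_k=2  p_k/q_k = 8749/450
fundamental: x₁=8749, y₁=450  (since 76545001 − 378·202500 = 1)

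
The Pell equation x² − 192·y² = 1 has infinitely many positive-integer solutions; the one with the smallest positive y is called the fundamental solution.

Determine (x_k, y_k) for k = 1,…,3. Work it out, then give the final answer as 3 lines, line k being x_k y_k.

√192 → a₀=13, period (1,5,1,26); ℓ=4 even so k=3
i=0: a=13 ⇒ p=13, q=1
…
i=2: a=5 ⇒ p=83, q=6
i=3: a=1 ⇒ p=97, q=7
→ (97, 7).  Check: 97²=9409, 192·7²=9408, difference 1.
n=2: (97,7)∘(97,7) = (97·97+192·7·7, 97·7+7·97) = (18817,1358)
n=3: (18817,1358)∘(97,7) = (97·18817+192·7·1358, 97·1358+7·18817) = (3650401,263445)

97 7
18817 1358
3650401 263445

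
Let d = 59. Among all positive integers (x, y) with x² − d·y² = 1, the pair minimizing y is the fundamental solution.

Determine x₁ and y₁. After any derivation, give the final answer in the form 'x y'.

530 69

√59 = [7; 1,2,7,2,1,14, …], period ℓ=6 (even) → k=5
step 0: (7, 1)  from 7·(1,0) + (0,1)
step 1: (8, 1)  from 1·(7,1) + (1,0)
step 2: (23, 3)  from 2·(8,1) + (7,1)
step 3: (169, 22)  from 7·(23,3) + (8,1)
step 4: (361, 47)  from 2·(169,22) + (23,3)
step 5: (530, 69)  from 1·(361,47) + (169,22)
fundamental: x₁=530, y₁=69  (since 280900 − 59·4761 = 1)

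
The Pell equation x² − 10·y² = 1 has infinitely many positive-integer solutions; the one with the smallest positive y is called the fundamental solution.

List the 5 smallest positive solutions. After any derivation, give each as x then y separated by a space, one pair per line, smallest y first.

√10 → a₀=3, period (6); ℓ=1 odd so k=1
a_0=3:  p_0=3·1+0=3,  q_0=3·0+1=1
a_1=6:  p_1=6·3+1=19,  q_1=6·1+0=6
(x₁, y₁) = (19, 6);  19² − 10·6² = 1 ✓
k=2:  x_2 = 19·19+10·6·6 = 721,  y_2 = 19·6+6·19 = 228
k=3:  x_3 = 19·721+10·6·228 = 27379,  y_3 = 19·228+6·721 = 8658
k=4:  x_4 = 19·27379+10·6·8658 = 1039681,  y_4 = 19·8658+6·27379 = 328776
k=5:  x_5 = 19·1039681+10·6·328776 = 39480499,  y_5 = 19·328776+6·1039681 = 12484830

19 6
721 228
27379 8658
1039681 328776
39480499 12484830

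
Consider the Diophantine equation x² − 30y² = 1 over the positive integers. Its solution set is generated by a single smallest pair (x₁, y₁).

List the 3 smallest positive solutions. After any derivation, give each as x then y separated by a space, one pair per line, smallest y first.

11 2
241 44
5291 966

[5; 2,10] for √30; ℓ=2 ⇒ convergent index 1
i=0: a=5 ⇒ p=5, q=1
i=1: a=2 ⇒ p=11, q=2
(x₁, y₁) = (11, 2);  11² − 30·2² = 1 ✓
n=2: (11,2)∘(11,2) = (11·11+30·2·2, 11·2+2·11) = (241,44)
n=3: (241,44)∘(11,2) = (11·241+30·2·44, 11·44+2·241) = (5291,966)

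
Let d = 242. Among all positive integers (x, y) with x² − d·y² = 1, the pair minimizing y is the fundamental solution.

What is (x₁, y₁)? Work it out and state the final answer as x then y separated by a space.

19601 1260

d=242: √d = [15; 1,1,3,1,14,1,3,1,1,30] (ℓ=10, even), read p_9/q_9
a_0=15:  p_0=15·1+0=15,  q_0=15·0+1=1
…
a_2=1:  p_2=1·16+15=31,  q_2=1·1+1=2
…
a_4=1:  p_4=1·109+31=140,  q_4=1·7+2=9
a_5=14:  p_5=14·140+109=2069,  q_5=14·9+7=133
…
a_8=1:  p_8=1·8696+2209=10905,  q_8=1·559+142=701
a_9=1:  p_9=1·10905+8696=19601,  q_9=1·701+559=1260
→ (19601, 1260).  Check: 19601²=384199201, 242·1260²=384199200, difference 1.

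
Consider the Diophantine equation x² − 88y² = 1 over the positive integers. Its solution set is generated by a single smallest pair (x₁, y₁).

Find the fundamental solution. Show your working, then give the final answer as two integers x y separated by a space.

197 21

d=88: √d = [9; 2,1,1,1,2,18] (ℓ=6, even), read p_5/q_5
k=0  a_k=9  p_k/q_k = 9/1
k=1  a_k=2  p_k/q_k = 19/2
k=2  a_k=1  p_k/q_k = 28/3
k=3  a_k=1  p_k/q_k = 47/5
k=4  a_k=1  p_k/q_k = 75/8
k=5  a_k=2  p_k/q_k = 197/21
→ (197, 21).  Check: 197²=38809, 88·21²=38808, difference 1.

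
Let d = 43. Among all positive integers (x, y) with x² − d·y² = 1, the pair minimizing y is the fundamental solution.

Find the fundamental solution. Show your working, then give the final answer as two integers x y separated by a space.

3482 531

√43 = [6; 1,1,3,1,5,1,3,1,1,12, …], period ℓ=10 (even) → k=9
a_0=6:  p_0=6·1+0=6,  q_0=6·0+1=1
…
a_2=1:  p_2=1·7+6=13,  q_2=1·1+1=2
…
a_5=5:  p_5=5·59+46=341,  q_5=5·9+7=52
a_6=1:  p_6=1·341+59=400,  q_6=1·52+9=61
…
a_8=1:  p_8=1·1541+400=1941,  q_8=1·235+61=296
a_9=1:  p_9=1·1941+1541=3482,  q_9=1·296+235=531
fundamental: x₁=3482, y₁=531  (since 12124324 − 43·281961 = 1)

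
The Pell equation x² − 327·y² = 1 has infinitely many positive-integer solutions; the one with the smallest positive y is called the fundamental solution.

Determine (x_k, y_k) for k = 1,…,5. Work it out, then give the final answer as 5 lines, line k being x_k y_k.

217 12
94177 5208
40872601 2260260
17738614657 980947632
7698517888537 425729012028

d=327: √d = [18; 12,36] (ℓ=2, even), read p_1/q_1
a_0=18:  p_0=18·1+0=18,  q_0=18·0+1=1
a_1=12:  p_1=12·18+1=217,  q_1=12·1+0=12
fundamental: x₁=217, y₁=12  (since 47089 − 327·144 = 1)
(x_2, y_2) = (217·217 + 327·12·12, 217·12 + 12·217) = (94177, 5208)
(x_3, y_3) = (217·94177 + 327·12·5208, 217·5208 + 12·94177) = (40872601, 2260260)
(x_4, y_4) = (217·40872601 + 327·12·2260260, 217·2260260 + 12·40872601) = (17738614657, 980947632)
(x_5, y_5) = (217·17738614657 + 327·12·980947632, 217·980947632 + 12·17738614657) = (7698517888537, 425729012028)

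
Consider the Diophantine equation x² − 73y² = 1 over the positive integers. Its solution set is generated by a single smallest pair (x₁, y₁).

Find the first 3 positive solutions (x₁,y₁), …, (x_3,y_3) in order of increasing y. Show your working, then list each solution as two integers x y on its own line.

[8; 1,1,5,5,1,1,16] for √73; ℓ=7 ⇒ convergent index 13
a_0=8:  p_0=8·1+0=8,  q_0=8·0+1=1
…
a_2=1:  p_2=1·9+8=17,  q_2=1·1+1=2
a_3=5:  p_3=5·17+9=94,  q_3=5·2+1=11
…
a_5=1:  p_5=1·487+94=581,  q_5=1·57+11=68
a_6=1:  p_6=1·581+487=1068,  q_6=1·68+57=125
…
a_8=1:  p_8=1·17669+1068=18737,  q_8=1·2068+125=2193
…
a_10=5:  p_10=5·36406+18737=200767,  q_10=5·4261+2193=23498
a_11=5:  p_11=5·200767+36406=1040241,  q_11=5·23498+4261=121751
a_12=1:  p_12=1·1040241+200767=1241008,  q_12=1·121751+23498=145249
a_13=1:  p_13=1·1241008+1040241=2281249,  q_13=1·145249+121751=267000
→ (2281249, 267000).  Check: 2281249²=5204097000001, 73·267000²=5204097000000, difference 1.
(x_2, y_2) = (2281249·2281249 + 73·267000·267000, 2281249·267000 + 267000·2281249) = (10408194000001, 1218186966000)
(x_3, y_3) = (2281249·10408194000001 + 73·267000·1218186966000, 2281249·1218186966000 + 267000·10408194000001) = (47487364308614281249, 5557975596000801000)

2281249 267000
10408194000001 1218186966000
47487364308614281249 5557975596000801000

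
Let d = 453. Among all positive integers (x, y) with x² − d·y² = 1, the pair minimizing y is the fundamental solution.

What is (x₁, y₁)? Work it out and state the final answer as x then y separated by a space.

1653751 77700

d=453: √d = [21; 3,1,1,10,14,10,1,1,3,42] (ℓ=10, even), read p_9/q_9
i=0: a=21 ⇒ p=21, q=1
i=1: a=3 ⇒ p=64, q=3
…
i=3: a=1 ⇒ p=149, q=7
…
i=5: a=14 ⇒ p=22199, q=1043
i=6: a=10 ⇒ p=223565, q=10504
i=7: a=1 ⇒ p=245764, q=11547
i=8: a=1 ⇒ p=469329, q=22051
i=9: a=3 ⇒ p=1653751, q=77700
fundamental: x₁=1653751, y₁=77700  (since 2734892370001 − 453·6037290000 = 1)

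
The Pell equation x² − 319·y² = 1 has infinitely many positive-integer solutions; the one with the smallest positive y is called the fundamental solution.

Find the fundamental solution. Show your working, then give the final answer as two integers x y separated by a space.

√319 → a₀=17, period (1,6,5,1,4,…,6,1,34); ℓ=14 even so k=13
k=0  a_k=17  p_k/q_k = 17/1
…
k=2  a_k=6  p_k/q_k = 125/7
k=3  a_k=5  p_k/q_k = 643/36
k=4  a_k=1  p_k/q_k = 768/43
k=5  a_k=4  p_k/q_k = 3715/208
k=6  a_k=3  p_k/q_k = 11913/667
k=7  a_k=1  p_k/q_k = 15628/875
k=8  a_k=3  p_k/q_k = 58797/3292
…
k=10  a_k=1  p_k/q_k = 309613/17335
…
k=12  a_k=6  p_k/q_k = 11102899/621643
k=13  a_k=1  p_k/q_k = 12901780/722361
fundamental: x₁=12901780, y₁=722361  (since 166455927168400 − 319·521805414321 = 1)

12901780 722361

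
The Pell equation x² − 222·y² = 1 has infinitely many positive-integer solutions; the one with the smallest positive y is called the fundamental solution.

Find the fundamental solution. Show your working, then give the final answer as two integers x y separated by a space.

149 10

√222 = [14; 1,8,1,28, …], period ℓ=4 (even) → k=3
k=0  a_k=14  p_k/q_k = 14/1
…
k=2  a_k=8  p_k/q_k = 134/9
k=3  a_k=1  p_k/q_k = 149/10
→ (149, 10).  Check: 149²=22201, 222·10²=22200, difference 1.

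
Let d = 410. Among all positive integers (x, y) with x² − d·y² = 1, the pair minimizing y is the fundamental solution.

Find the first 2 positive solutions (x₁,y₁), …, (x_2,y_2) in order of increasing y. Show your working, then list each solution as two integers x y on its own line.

81 4
13121 648

√410 → a₀=20, period (4,40); ℓ=2 even so k=1
step 0: (20, 1)  from 20·(1,0) + (0,1)
step 1: (81, 4)  from 4·(20,1) + (1,0)
(x₁, y₁) = (81, 4);  81² − 410·4² = 1 ✓
(x_2, y_2) = (81·81 + 410·4·4, 81·4 + 4·81) = (13121, 648)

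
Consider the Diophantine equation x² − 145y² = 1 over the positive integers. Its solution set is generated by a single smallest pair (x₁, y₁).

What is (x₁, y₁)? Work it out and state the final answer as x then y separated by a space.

√145 = [12; 24, …], period ℓ=1 (odd) → k=1
i=0: a=12 ⇒ p=12, q=1
i=1: a=24 ⇒ p=289, q=24
(x₁, y₁) = (289, 24);  289² − 145·24² = 1 ✓

289 24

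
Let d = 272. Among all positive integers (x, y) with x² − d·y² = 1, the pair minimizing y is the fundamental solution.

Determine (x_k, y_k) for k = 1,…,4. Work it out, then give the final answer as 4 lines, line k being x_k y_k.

33 2
2177 132
143649 8710
9478657 574728

√272 → a₀=16, period (2,32); ℓ=2 even so k=1
i=0: a=16 ⇒ p=16, q=1
i=1: a=2 ⇒ p=33, q=2
fundamental: x₁=33, y₁=2  (since 1089 − 272·4 = 1)
(x_2, y_2) = (33·33 + 272·2·2, 33·2 + 2·33) = (2177, 132)
(x_3, y_3) = (33·2177 + 272·2·132, 33·132 + 2·2177) = (143649, 8710)
(x_4, y_4) = (33·143649 + 272·2·8710, 33·8710 + 2·143649) = (9478657, 574728)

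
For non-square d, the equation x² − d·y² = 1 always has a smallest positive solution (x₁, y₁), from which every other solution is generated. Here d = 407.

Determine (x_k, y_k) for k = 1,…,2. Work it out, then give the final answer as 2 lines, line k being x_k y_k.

2663 132
14183137 703032

d=407: √d = [20; 5,1,2,1,5,40] (ℓ=6, even), read p_5/q_5
k=0  a_k=20  p_k/q_k = 20/1
k=1  a_k=5  p_k/q_k = 101/5
k=2  a_k=1  p_k/q_k = 121/6
k=3  a_k=2  p_k/q_k = 343/17
k=4  a_k=1  p_k/q_k = 464/23
k=5  a_k=5  p_k/q_k = 2663/132
→ (2663, 132).  Check: 2663²=7091569, 407·132²=7091568, difference 1.
(2663+132√407)^2 = 14183137 + 703032√407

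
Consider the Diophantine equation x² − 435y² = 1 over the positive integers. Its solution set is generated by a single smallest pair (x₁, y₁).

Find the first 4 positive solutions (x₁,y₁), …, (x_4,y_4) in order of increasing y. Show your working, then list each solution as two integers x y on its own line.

146 7
42631 2044
12448106 596841
3634804321 174275528

√435 = [20; 1,5,1,40, …], period ℓ=4 (even) → k=3
k=0  a_k=20  p_k/q_k = 20/1
k=1  a_k=1  p_k/q_k = 21/1
k=2  a_k=5  p_k/q_k = 125/6
k=3  a_k=1  p_k/q_k = 146/7
→ (146, 7).  Check: 146²=21316, 435·7²=21315, difference 1.
n=2: (146,7)∘(146,7) = (146·146+435·7·7, 146·7+7·146) = (42631,2044)
n=3: (42631,2044)∘(146,7) = (146·42631+435·7·2044, 146·2044+7·42631) = (12448106,596841)
n=4: (12448106,596841)∘(146,7) = (146·12448106+435·7·596841, 146·596841+7·12448106) = (3634804321,174275528)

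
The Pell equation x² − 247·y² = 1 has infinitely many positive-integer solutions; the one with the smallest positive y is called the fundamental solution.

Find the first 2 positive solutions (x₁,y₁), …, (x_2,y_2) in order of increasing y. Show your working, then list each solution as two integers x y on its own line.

d=247: √d = [15; 1,2,1,1,9,1,9,1,1,2,1,30] (ℓ=12, even), read p_11/q_11
step 0: (15, 1)  from 15·(1,0) + (0,1)
step 1: (16, 1)  from 1·(15,1) + (1,0)
…
step 5: (1053, 67)  from 9·(110,7) + (63,4)
…
step 10: (61089, 3887)  from 2·(24203,1540) + (12683,807)
step 11: (85292, 5427)  from 1·(61089,3887) + (24203,1540)
→ (85292, 5427).  Check: 85292²=7274725264, 247·5427²=7274725263, difference 1.
(x_2, y_2) = (85292·85292 + 247·5427·5427, 85292·5427 + 5427·85292) = (14549450527, 925759368)

85292 5427
14549450527 925759368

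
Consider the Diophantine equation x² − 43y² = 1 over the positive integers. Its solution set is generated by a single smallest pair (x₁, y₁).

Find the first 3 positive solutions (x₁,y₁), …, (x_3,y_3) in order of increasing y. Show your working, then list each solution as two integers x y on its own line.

[6; 1,1,3,1,5,1,3,1,1,12] for √43; ℓ=10 ⇒ convergent index 9
a_0=6:  p_0=6·1+0=6,  q_0=6·0+1=1
a_1=1:  p_1=1·6+1=7,  q_1=1·1+0=1
a_2=1:  p_2=1·7+6=13,  q_2=1·1+1=2
a_3=3:  p_3=3·13+7=46,  q_3=3·2+1=7
a_4=1:  p_4=1·46+13=59,  q_4=1·7+2=9
a_5=5:  p_5=5·59+46=341,  q_5=5·9+7=52
a_6=1:  p_6=1·341+59=400,  q_6=1·52+9=61
a_7=3:  p_7=3·400+341=1541,  q_7=3·61+52=235
a_8=1:  p_8=1·1541+400=1941,  q_8=1·235+61=296
a_9=1:  p_9=1·1941+1541=3482,  q_9=1·296+235=531
(x₁, y₁) = (3482, 531);  3482² − 43·531² = 1 ✓
n=2: (3482,531)∘(3482,531) = (3482·3482+43·531·531, 3482·531+531·3482) = (24248647,3697884)
n=3: (24248647,3697884)∘(3482,531) = (3482·24248647+43·531·3697884, 3482·3697884+531·24248647) = (168867574226,25752063645)

3482 531
24248647 3697884
168867574226 25752063645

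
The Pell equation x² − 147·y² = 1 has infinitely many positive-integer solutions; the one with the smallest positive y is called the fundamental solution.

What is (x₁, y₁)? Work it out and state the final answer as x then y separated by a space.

97 8

√147 = [12; 8,24, …], period ℓ=2 (even) → k=1
a_0=12:  p_0=12·1+0=12,  q_0=12·0+1=1
a_1=8:  p_1=8·12+1=97,  q_1=8·1+0=8
(x₁, y₁) = (97, 8);  97² − 147·8² = 1 ✓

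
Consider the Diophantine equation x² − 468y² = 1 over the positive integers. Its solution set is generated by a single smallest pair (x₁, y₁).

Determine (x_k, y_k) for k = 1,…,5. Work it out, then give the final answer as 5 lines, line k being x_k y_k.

649 30
842401 38940
1093435849 50544090
1419278889601 65606189880
1842222905266249 85156783920150

√468 → a₀=21, period (1,1,1,2,1,1,1,42); ℓ=8 even so k=7
a_0=21:  p_0=21·1+0=21,  q_0=21·0+1=1
a_1=1:  p_1=1·21+1=22,  q_1=1·1+0=1
a_2=1:  p_2=1·22+21=43,  q_2=1·1+1=2
…
a_6=1:  p_6=1·238+173=411,  q_6=1·11+8=19
a_7=1:  p_7=1·411+238=649,  q_7=1·19+11=30
→ (649, 30).  Check: 649²=421201, 468·30²=421200, difference 1.
(x_2, y_2) = (649·649 + 468·30·30, 649·30 + 30·649) = (842401, 38940)
(x_3, y_3) = (649·842401 + 468·30·38940, 649·38940 + 30·842401) = (1093435849, 50544090)
(x_4, y_4) = (649·1093435849 + 468·30·50544090, 649·50544090 + 30·1093435849) = (1419278889601, 65606189880)
(x_5, y_5) = (649·1419278889601 + 468·30·65606189880, 649·65606189880 + 30·1419278889601) = (1842222905266249, 85156783920150)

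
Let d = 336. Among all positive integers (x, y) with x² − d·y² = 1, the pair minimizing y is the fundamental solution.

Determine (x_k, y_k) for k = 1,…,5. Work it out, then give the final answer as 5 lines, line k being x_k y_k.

55 3
6049 330
665335 36297
73180801 3992340
8049222775 439121103

[18; 3,36] for √336; ℓ=2 ⇒ convergent index 1
i=0: a=18 ⇒ p=18, q=1
i=1: a=3 ⇒ p=55, q=3
→ (55, 3).  Check: 55²=3025, 336·3²=3024, difference 1.
(55+3√336)^2 = 6049 + 330√336
(55+3√336)^3 = 665335 + 36297√336
(55+3√336)^4 = 73180801 + 3992340√336
(55+3√336)^5 = 8049222775 + 439121103√336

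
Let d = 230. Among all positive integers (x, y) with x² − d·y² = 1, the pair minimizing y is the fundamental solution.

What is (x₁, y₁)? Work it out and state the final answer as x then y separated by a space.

91 6

√230 → a₀=15, period (6,30); ℓ=2 even so k=1
a_0=15:  p_0=15·1+0=15,  q_0=15·0+1=1
a_1=6:  p_1=6·15+1=91,  q_1=6·1+0=6
→ (91, 6).  Check: 91²=8281, 230·6²=8280, difference 1.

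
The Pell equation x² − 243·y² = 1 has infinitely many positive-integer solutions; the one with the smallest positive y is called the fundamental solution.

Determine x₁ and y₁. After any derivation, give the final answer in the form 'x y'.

70226 4505

d=243: √d = [15; 1,1,2,3,15,3,2,1,1,30] (ℓ=10, even), read p_9/q_9
i=0: a=15 ⇒ p=15, q=1
i=1: a=1 ⇒ p=16, q=1
i=2: a=1 ⇒ p=31, q=2
i=3: a=2 ⇒ p=78, q=5
i=4: a=3 ⇒ p=265, q=17
i=5: a=15 ⇒ p=4053, q=260
…
i=7: a=2 ⇒ p=28901, q=1854
i=8: a=1 ⇒ p=41325, q=2651
i=9: a=1 ⇒ p=70226, q=4505
(x₁, y₁) = (70226, 4505);  70226² − 243·4505² = 1 ✓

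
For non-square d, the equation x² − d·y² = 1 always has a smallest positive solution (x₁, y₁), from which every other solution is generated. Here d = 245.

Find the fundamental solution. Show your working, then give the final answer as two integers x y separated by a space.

51841 3312

√245 = [15; 1,1,1,7,6,7,1,1,1,30, …], period ℓ=10 (even) → k=9
a_0=15:  p_0=15·1+0=15,  q_0=15·0+1=1
a_1=1:  p_1=1·15+1=16,  q_1=1·1+0=1
a_2=1:  p_2=1·16+15=31,  q_2=1·1+1=2
a_3=1:  p_3=1·31+16=47,  q_3=1·2+1=3
a_4=7:  p_4=7·47+31=360,  q_4=7·3+2=23
…
a_7=1:  p_7=1·15809+2207=18016,  q_7=1·1010+141=1151
a_8=1:  p_8=1·18016+15809=33825,  q_8=1·1151+1010=2161
a_9=1:  p_9=1·33825+18016=51841,  q_9=1·2161+1151=3312
(x₁, y₁) = (51841, 3312);  51841² − 245·3312² = 1 ✓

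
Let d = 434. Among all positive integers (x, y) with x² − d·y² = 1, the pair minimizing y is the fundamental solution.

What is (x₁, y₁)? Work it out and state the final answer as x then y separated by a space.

√434 → a₀=20, period (1,4,1,40); ℓ=4 even so k=3
a_0=20:  p_0=20·1+0=20,  q_0=20·0+1=1
…
a_2=4:  p_2=4·21+20=104,  q_2=4·1+1=5
a_3=1:  p_3=1·104+21=125,  q_3=1·5+1=6
→ (125, 6).  Check: 125²=15625, 434·6²=15624, difference 1.

125 6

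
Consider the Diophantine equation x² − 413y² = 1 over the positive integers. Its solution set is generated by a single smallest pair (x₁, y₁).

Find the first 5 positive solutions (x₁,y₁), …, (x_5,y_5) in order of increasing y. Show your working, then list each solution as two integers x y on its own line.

113399 5580
25718666401 1265532840
5832942102300599 287020317040740
1322899602891852585601 65095633862940217680
300030984130833440606834999 14763559568560095172347900

√413 → a₀=20, period (3,9,1,4,1,9,3,40); ℓ=8 even so k=7
i=0: a=20 ⇒ p=20, q=1
…
i=2: a=9 ⇒ p=569, q=28
i=3: a=1 ⇒ p=630, q=31
i=4: a=4 ⇒ p=3089, q=152
…
i=6: a=9 ⇒ p=36560, q=1799
i=7: a=3 ⇒ p=113399, q=5580
fundamental: x₁=113399, y₁=5580  (since 12859333201 − 413·31136400 = 1)
k=2:  x_2 = 113399·113399+413·5580·5580 = 25718666401,  y_2 = 113399·5580+5580·113399 = 1265532840
k=3:  x_3 = 113399·25718666401+413·5580·1265532840 = 5832942102300599,  y_3 = 113399·1265532840+5580·25718666401 = 287020317040740
k=4:  x_4 = 113399·5832942102300599+413·5580·287020317040740 = 1322899602891852585601,  y_4 = 113399·287020317040740+5580·5832942102300599 = 65095633862940217680
k=5:  x_5 = 113399·1322899602891852585601+413·5580·65095633862940217680 = 300030984130833440606834999,  y_5 = 113399·65095633862940217680+5580·1322899602891852585601 = 14763559568560095172347900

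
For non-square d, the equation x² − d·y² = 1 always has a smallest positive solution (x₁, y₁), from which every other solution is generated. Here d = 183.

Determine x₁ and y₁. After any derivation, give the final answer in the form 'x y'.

487 36

[13; 1,1,8,1,1,26] for √183; ℓ=6 ⇒ convergent index 5
a_0=13:  p_0=13·1+0=13,  q_0=13·0+1=1
a_1=1:  p_1=1·13+1=14,  q_1=1·1+0=1
…
a_3=8:  p_3=8·27+14=230,  q_3=8·2+1=17
a_4=1:  p_4=1·230+27=257,  q_4=1·17+2=19
a_5=1:  p_5=1·257+230=487,  q_5=1·19+17=36
→ (487, 36).  Check: 487²=237169, 183·36²=237168, difference 1.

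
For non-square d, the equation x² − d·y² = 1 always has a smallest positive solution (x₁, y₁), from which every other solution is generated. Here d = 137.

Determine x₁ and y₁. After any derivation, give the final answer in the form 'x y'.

√137 → a₀=11, period (1,2,2,1,1,2,2,1,22); ℓ=9 odd so k=17
k=0  a_k=11  p_k/q_k = 11/1
k=1  a_k=1  p_k/q_k = 12/1
k=2  a_k=2  p_k/q_k = 35/3
…
k=5  a_k=1  p_k/q_k = 199/17
k=6  a_k=2  p_k/q_k = 515/44
k=7  a_k=2  p_k/q_k = 1229/105
k=8  a_k=1  p_k/q_k = 1744/149
k=9  a_k=22  p_k/q_k = 39597/3383
k=10  a_k=1  p_k/q_k = 41341/3532
…
k=12  a_k=2  p_k/q_k = 285899/24426
…
k=16  a_k=2  p_k/q_k = 4286741/366241
k=17  a_k=1  p_k/q_k = 6083073/519712
fundamental: x₁=6083073, y₁=519712  (since 37003777123329 − 137·270100562944 = 1)

6083073 519712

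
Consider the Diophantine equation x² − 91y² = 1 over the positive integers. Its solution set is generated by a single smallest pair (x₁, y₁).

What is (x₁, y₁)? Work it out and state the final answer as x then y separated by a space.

1574 165

[9; 1,1,5,1,5,1,1,18] for √91; ℓ=8 ⇒ convergent index 7
step 0: (9, 1)  from 9·(1,0) + (0,1)
step 1: (10, 1)  from 1·(9,1) + (1,0)
…
step 4: (124, 13)  from 1·(105,11) + (19,2)
step 5: (725, 76)  from 5·(124,13) + (105,11)
step 6: (849, 89)  from 1·(725,76) + (124,13)
step 7: (1574, 165)  from 1·(849,89) + (725,76)
fundamental: x₁=1574, y₁=165  (since 2477476 − 91·27225 = 1)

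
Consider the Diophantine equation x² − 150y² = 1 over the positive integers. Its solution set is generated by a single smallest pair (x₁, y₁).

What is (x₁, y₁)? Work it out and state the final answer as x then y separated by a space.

√150 = [12; 4,24, …], period ℓ=2 (even) → k=1
i=0: a=12 ⇒ p=12, q=1
i=1: a=4 ⇒ p=49, q=4
fundamental: x₁=49, y₁=4  (since 2401 − 150·16 = 1)

49 4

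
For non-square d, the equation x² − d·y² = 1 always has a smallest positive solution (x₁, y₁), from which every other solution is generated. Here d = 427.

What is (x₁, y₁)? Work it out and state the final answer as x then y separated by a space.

62 3

[20; 1,1,1,40] for √427; ℓ=4 ⇒ convergent index 3
step 0: (20, 1)  from 20·(1,0) + (0,1)
step 1: (21, 1)  from 1·(20,1) + (1,0)
step 2: (41, 2)  from 1·(21,1) + (20,1)
step 3: (62, 3)  from 1·(41,2) + (21,1)
→ (62, 3).  Check: 62²=3844, 427·3²=3843, difference 1.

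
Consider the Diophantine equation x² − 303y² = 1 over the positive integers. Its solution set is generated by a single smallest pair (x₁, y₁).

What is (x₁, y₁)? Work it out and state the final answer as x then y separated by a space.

[17; 2,2,5,2,2,34] for √303; ℓ=6 ⇒ convergent index 5
k=0  a_k=17  p_k/q_k = 17/1
k=1  a_k=2  p_k/q_k = 35/2
…
k=3  a_k=5  p_k/q_k = 470/27
k=4  a_k=2  p_k/q_k = 1027/59
k=5  a_k=2  p_k/q_k = 2524/145
→ (2524, 145).  Check: 2524²=6370576, 303·145²=6370575, difference 1.

2524 145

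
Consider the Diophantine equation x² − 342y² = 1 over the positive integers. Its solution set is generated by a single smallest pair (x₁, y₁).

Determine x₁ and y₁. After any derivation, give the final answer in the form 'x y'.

[18; 2,36] for √342; ℓ=2 ⇒ convergent index 1
step 0: (18, 1)  from 18·(1,0) + (0,1)
step 1: (37, 2)  from 2·(18,1) + (1,0)
fundamental: x₁=37, y₁=2  (since 1369 − 342·4 = 1)

37 2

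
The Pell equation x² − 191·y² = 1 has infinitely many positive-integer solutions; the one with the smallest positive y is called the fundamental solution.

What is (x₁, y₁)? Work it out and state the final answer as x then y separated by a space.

8994000 650783

√191 = [13; 1,4,1,1,3,…,4,1,26, …], period ℓ=16 (even) → k=15
i=0: a=13 ⇒ p=13, q=1
i=1: a=1 ⇒ p=14, q=1
i=2: a=4 ⇒ p=69, q=5
…
i=5: a=3 ⇒ p=539, q=39
i=6: a=2 ⇒ p=1230, q=89
i=7: a=2 ⇒ p=2999, q=217
…
i=10: a=2 ⇒ p=207083, q=14984
i=11: a=3 ⇒ p=704682, q=50989
i=12: a=1 ⇒ p=911765, q=65973
i=13: a=1 ⇒ p=1616447, q=116962
i=14: a=4 ⇒ p=7377553, q=533821
i=15: a=1 ⇒ p=8994000, q=650783
fundamental: x₁=8994000, y₁=650783  (since 80892036000000 − 191·423518513089 = 1)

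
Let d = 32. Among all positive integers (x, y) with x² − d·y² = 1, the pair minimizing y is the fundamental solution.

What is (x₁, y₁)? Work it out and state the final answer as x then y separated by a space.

√32 → a₀=5, period (1,1,1,10); ℓ=4 even so k=3
step 0: (5, 1)  from 5·(1,0) + (0,1)
step 1: (6, 1)  from 1·(5,1) + (1,0)
step 2: (11, 2)  from 1·(6,1) + (5,1)
step 3: (17, 3)  from 1·(11,2) + (6,1)
fundamental: x₁=17, y₁=3  (since 289 − 32·9 = 1)

17 3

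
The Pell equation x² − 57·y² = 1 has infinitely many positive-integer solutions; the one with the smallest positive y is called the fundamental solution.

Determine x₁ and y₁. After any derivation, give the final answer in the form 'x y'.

151 20

d=57: √d = [7; 1,1,4,1,1,14] (ℓ=6, even), read p_5/q_5
k=0  a_k=7  p_k/q_k = 7/1
k=1  a_k=1  p_k/q_k = 8/1
…
k=4  a_k=1  p_k/q_k = 83/11
k=5  a_k=1  p_k/q_k = 151/20
(x₁, y₁) = (151, 20);  151² − 57·20² = 1 ✓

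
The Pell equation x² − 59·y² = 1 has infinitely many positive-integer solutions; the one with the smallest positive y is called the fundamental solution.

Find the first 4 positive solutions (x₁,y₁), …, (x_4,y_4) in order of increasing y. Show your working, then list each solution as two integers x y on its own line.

√59 → a₀=7, period (1,2,7,2,1,14); ℓ=6 even so k=5
i=0: a=7 ⇒ p=7, q=1
…
i=4: a=2 ⇒ p=361, q=47
i=5: a=1 ⇒ p=530, q=69
fundamental: x₁=530, y₁=69  (since 280900 − 59·4761 = 1)
(530+69√59)^2 = 561799 + 73140√59
(530+69√59)^3 = 595506410 + 77528331√59
(530+69√59)^4 = 631236232801 + 82179957720√59

530 69
561799 73140
595506410 77528331
631236232801 82179957720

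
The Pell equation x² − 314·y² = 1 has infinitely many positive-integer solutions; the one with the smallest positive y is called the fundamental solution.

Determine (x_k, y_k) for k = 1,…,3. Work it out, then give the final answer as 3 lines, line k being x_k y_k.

392499 22150
308110930001 17387705700
241866463828532499 13649314199066450

d=314: √d = [17; 1,2,1,1,2,1,34] (ℓ=7, odd), read p_13/q_13
a_0=17:  p_0=17·1+0=17,  q_0=17·0+1=1
…
a_3=1:  p_3=1·53+18=71,  q_3=1·3+1=4
a_4=1:  p_4=1·71+53=124,  q_4=1·4+3=7
a_5=2:  p_5=2·124+71=319,  q_5=2·7+4=18
a_6=1:  p_6=1·319+124=443,  q_6=1·18+7=25
a_7=34:  p_7=34·443+319=15381,  q_7=34·25+18=868
a_8=1:  p_8=1·15381+443=15824,  q_8=1·868+25=893
a_9=2:  p_9=2·15824+15381=47029,  q_9=2·893+868=2654
…
a_11=1:  p_11=1·62853+47029=109882,  q_11=1·3547+2654=6201
a_12=2:  p_12=2·109882+62853=282617,  q_12=2·6201+3547=15949
a_13=1:  p_13=1·282617+109882=392499,  q_13=1·15949+6201=22150
(x₁, y₁) = (392499, 22150);  392499² − 314·22150² = 1 ✓
k=2:  x_2 = 392499·392499+314·22150·22150 = 308110930001,  y_2 = 392499·22150+22150·392499 = 17387705700
k=3:  x_3 = 392499·308110930001+314·22150·17387705700 = 241866463828532499,  y_3 = 392499·17387705700+22150·308110930001 = 13649314199066450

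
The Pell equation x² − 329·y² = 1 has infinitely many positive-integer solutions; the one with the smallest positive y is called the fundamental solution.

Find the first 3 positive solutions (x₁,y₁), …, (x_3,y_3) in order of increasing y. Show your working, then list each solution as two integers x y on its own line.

2376415 131016
11294696504449 622696775280
53681772387237964255 2959571914453911384

√329 → a₀=18, period (7,4,2,1,1,4,1,1,2,4,7,36); ℓ=12 even so k=11
a_0=18:  p_0=18·1+0=18,  q_0=18·0+1=1
a_1=7:  p_1=7·18+1=127,  q_1=7·1+0=7
a_2=4:  p_2=4·127+18=526,  q_2=4·7+1=29
a_3=2:  p_3=2·526+127=1179,  q_3=2·29+7=65
a_4=1:  p_4=1·1179+526=1705,  q_4=1·65+29=94
a_5=1:  p_5=1·1705+1179=2884,  q_5=1·94+65=159
a_6=4:  p_6=4·2884+1705=13241,  q_6=4·159+94=730
a_7=1:  p_7=1·13241+2884=16125,  q_7=1·730+159=889
a_8=1:  p_8=1·16125+13241=29366,  q_8=1·889+730=1619
a_9=2:  p_9=2·29366+16125=74857,  q_9=2·1619+889=4127
a_10=4:  p_10=4·74857+29366=328794,  q_10=4·4127+1619=18127
a_11=7:  p_11=7·328794+74857=2376415,  q_11=7·18127+4127=131016
fundamental: x₁=2376415, y₁=131016  (since 5647348252225 − 329·17165192256 = 1)
(2376415+131016√329)^2 = 11294696504449 + 622696775280√329
(2376415+131016√329)^3 = 53681772387237964255 + 2959571914453911384√329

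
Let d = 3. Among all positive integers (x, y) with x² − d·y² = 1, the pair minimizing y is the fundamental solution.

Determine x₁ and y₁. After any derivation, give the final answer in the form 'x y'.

[1; 1,2] for √3; ℓ=2 ⇒ convergent index 1
a_0=1:  p_0=1·1+0=1,  q_0=1·0+1=1
a_1=1:  p_1=1·1+1=2,  q_1=1·1+0=1
fundamental: x₁=2, y₁=1  (since 4 − 3·1 = 1)

2 1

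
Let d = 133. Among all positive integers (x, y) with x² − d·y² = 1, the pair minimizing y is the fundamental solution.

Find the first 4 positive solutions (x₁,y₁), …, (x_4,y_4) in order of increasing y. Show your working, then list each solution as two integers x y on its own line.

d=133: √d = [11; 1,1,7,5,1,…,1,1,22] (ℓ=16, even), read p_15/q_15
a_0=11:  p_0=11·1+0=11,  q_0=11·0+1=1
a_1=1:  p_1=1·11+1=12,  q_1=1·1+0=1
a_2=1:  p_2=1·12+11=23,  q_2=1·1+1=2
a_3=7:  p_3=7·23+12=173,  q_3=7·2+1=15
…
a_6=1:  p_6=1·1061+888=1949,  q_6=1·92+77=169
a_7=1:  p_7=1·1949+1061=3010,  q_7=1·169+92=261
a_8=2:  p_8=2·3010+1949=7969,  q_8=2·261+169=691
a_9=1:  p_9=1·7969+3010=10979,  q_9=1·691+261=952
a_10=1:  p_10=1·10979+7969=18948,  q_10=1·952+691=1643
…
a_13=7:  p_13=7·168583+29927=1210008,  q_13=7·14618+2595=104921
a_14=1:  p_14=1·1210008+168583=1378591,  q_14=1·104921+14618=119539
a_15=1:  p_15=1·1378591+1210008=2588599,  q_15=1·119539+104921=224460
fundamental: x₁=2588599, y₁=224460  (since 6700844782801 − 133·50382291600 = 1)
n=2: (2588599,224460)∘(2588599,224460) = (2588599·2588599+133·224460·224460, 2588599·224460+224460·2588599) = (13401689565601,1162073863080)
n=3: (13401689565601,1162073863080)∘(2588599,224460) = (2588599·13401689565601+133·224460·1162073863080, 2588599·1162073863080+224460·13401689565601) = (69383200415647777399,6016286479789825380)
n=4: (69383200415647777399,6016286479789825380)∘(2588599,224460) = (2588599·69383200415647777399+133·224460·6016286479789825380, 2588599·6016286479789825380+224460·69383200415647777399) = (359210566425477440164982401,31147506330593762303822160)

2588599 224460
13401689565601 1162073863080
69383200415647777399 6016286479789825380
359210566425477440164982401 31147506330593762303822160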